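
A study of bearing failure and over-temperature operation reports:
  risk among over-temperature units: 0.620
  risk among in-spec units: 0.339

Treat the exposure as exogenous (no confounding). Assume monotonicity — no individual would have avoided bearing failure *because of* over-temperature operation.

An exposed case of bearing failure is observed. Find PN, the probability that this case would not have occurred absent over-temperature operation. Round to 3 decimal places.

PN ≈ 0.453

Let p₁ = 0.62, p₀ = 0.339.
Under exogeneity and monotonicity, PN = (p₁ − p₀) / p₁.
PN = (0.62 − 0.339) / 0.62 = 0.281 / 0.62 ≈ 0.4532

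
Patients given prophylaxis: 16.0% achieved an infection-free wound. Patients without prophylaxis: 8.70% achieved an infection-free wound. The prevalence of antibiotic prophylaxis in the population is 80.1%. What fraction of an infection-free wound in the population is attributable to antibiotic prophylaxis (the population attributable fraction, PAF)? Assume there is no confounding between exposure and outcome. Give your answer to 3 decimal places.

p₁ = 0.16, p₀ = 0.087.
Overall risk P(Y=1) = π·p₁ + (1−π)·p₀ = 0.801×0.16 + 0.199×0.087 = 0.14547.
Under exogeneity, PAF = [P(Y=1) − p₀] / P(Y=1).
PAF = (0.14547 − 0.087) / 0.14547 ≈ 0.4020

PAF ≈ 0.402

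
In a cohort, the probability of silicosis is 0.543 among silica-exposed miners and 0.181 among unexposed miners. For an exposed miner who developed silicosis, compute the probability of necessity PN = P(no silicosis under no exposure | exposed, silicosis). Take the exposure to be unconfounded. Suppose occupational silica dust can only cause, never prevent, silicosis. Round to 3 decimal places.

Let p₁ = 0.543, p₀ = 0.181.
Under exogeneity and monotonicity, PN = (p₁ − p₀) / p₁.
PN = (0.543 − 0.181) / 0.543 = 0.362 / 0.543 ≈ 0.6667

PN ≈ 0.667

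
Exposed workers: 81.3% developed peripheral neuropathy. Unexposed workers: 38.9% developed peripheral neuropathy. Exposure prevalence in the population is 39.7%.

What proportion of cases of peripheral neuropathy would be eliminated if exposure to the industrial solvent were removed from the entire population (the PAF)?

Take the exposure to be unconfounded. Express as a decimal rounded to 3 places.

PAF ≈ 0.302

p₁ = 0.813, p₀ = 0.389.
Overall risk P(Y=1) = π·p₁ + (1−π)·p₀ = 0.397×0.813 + 0.603×0.389 = 0.55733.
Under exogeneity, PAF = [P(Y=1) − p₀] / P(Y=1).
PAF = (0.55733 − 0.389) / 0.55733 ≈ 0.3020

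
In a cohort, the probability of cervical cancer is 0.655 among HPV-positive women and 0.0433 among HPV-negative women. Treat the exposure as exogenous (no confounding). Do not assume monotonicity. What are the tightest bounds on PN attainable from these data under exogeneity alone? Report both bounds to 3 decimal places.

Let p₁ = 0.655, p₀ = 0.0433.
Under exogeneity alone the bounds on PN are max{0,(p₁−p₀)/p₁} ≤ PN ≤ min{1,(1−p₀)/p₁}.
  lower = (p₁ − p₀)/p₁ = 0.6117 / 0.655 ≈ 0.9339
  upper = min{1, (1 − p₀)/p₁} = 0.9567 / 0.655 ≈ 1.4606 → capped at 1

0.934 ≤ PN ≤ 1.000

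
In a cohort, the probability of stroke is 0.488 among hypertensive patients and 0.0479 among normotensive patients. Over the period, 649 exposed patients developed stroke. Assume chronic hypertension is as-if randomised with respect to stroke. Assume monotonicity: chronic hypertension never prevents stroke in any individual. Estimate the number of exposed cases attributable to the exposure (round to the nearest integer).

Let p₁ = 0.488, p₀ = 0.0479.
PN = (p₁ − p₀)/p₁ = (0.488 − 0.0479) / 0.488 ≈ 0.90184.
Attributable cases ≈ PN × (exposed cases) = 0.90184 × 649 ≈ 585.30.

about 585 cases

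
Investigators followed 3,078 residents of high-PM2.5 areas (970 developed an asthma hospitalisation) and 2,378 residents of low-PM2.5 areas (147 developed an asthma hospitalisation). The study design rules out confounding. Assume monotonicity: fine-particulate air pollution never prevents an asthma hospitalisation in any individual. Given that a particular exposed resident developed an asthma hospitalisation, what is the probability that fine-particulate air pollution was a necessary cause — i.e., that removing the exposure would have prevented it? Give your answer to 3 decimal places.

PN ≈ 0.804

p₁ = P(outcome | exposed) = 970/3078 = 0.31514
p₀ = P(outcome | unexposed) = 147/2378 = 0.061817
Under exogeneity and monotonicity, PN = (p₁ − p₀) / p₁.
PN = (0.31514 − 0.061817) / 0.31514 = 0.25332 / 0.31514 ≈ 0.8038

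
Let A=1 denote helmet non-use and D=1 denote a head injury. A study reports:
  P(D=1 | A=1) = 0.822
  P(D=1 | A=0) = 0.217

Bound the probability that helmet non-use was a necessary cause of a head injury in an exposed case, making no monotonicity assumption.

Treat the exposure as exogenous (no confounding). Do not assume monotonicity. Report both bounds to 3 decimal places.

Let p₁ = 0.822, p₀ = 0.217.
Under exogeneity alone the bounds on PN are max{0,(p₁−p₀)/p₁} ≤ PN ≤ min{1,(1−p₀)/p₁}.
  lower = (p₁ − p₀)/p₁ = 0.605 / 0.822 ≈ 0.7360
  upper = min{1, (1 − p₀)/p₁} = 0.783 / 0.822 ≈ 0.9526

0.736 ≤ PN ≤ 0.953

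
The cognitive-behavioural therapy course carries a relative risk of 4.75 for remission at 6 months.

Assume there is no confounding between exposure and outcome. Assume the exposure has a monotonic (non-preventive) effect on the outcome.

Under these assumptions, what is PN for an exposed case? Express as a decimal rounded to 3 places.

Under exogeneity and monotonicity, PN = (RR − 1) / RR = 1 − 1/RR.
PN = (4.75 − 1) / 4.75 = 3.75 / 4.75 ≈ 0.7895

PN ≈ 0.789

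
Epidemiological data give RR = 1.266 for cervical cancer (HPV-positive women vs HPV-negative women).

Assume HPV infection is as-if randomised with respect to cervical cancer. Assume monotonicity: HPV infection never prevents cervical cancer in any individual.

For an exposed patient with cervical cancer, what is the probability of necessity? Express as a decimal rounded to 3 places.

Under exogeneity and monotonicity, PN = (RR − 1) / RR = 1 − 1/RR.
PN = (1.266 − 1) / 1.266 = 0.266 / 1.266 ≈ 0.2101

PN ≈ 0.210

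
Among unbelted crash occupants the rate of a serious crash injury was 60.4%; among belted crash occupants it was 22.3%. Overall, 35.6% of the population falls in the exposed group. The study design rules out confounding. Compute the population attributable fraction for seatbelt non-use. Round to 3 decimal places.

p₁ = 0.604, p₀ = 0.223.
Overall risk P(Y=1) = π·p₁ + (1−π)·p₀ = 0.356×0.604 + 0.644×0.223 = 0.35864.
Under exogeneity, PAF = [P(Y=1) − p₀] / P(Y=1).
PAF = (0.35864 − 0.223) / 0.35864 ≈ 0.3782

PAF ≈ 0.378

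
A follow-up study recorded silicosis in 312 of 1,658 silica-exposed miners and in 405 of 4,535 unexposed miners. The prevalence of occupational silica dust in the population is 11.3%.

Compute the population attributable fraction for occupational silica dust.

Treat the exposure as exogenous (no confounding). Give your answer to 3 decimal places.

p₁ = P(outcome | exposed) = 312/1658 = 0.18818
p₀ = P(outcome | unexposed) = 405/4535 = 0.089305
Overall risk P(Y=1) = π·p₁ + (1−π)·p₀ = 0.113×0.18818 + 0.887×0.089305 = 0.10048.
Under exogeneity, PAF = [P(Y=1) − p₀] / P(Y=1).
PAF = (0.10048 − 0.089305) / 0.10048 ≈ 0.1112

PAF ≈ 0.111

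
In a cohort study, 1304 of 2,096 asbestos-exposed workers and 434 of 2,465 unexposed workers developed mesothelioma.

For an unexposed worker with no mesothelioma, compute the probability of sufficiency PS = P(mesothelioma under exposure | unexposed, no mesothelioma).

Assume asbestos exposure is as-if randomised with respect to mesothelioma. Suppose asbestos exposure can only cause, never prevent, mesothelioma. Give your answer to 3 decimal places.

p₁ = P(outcome | exposed) = 1304/2096 = 0.62214
p₀ = P(outcome | unexposed) = 434/2465 = 0.17606
Under exogeneity and monotonicity, PS = (p₁ − p₀) / (1 − p₀).
PS = (0.62214 − 0.17606) / (1 − 0.17606) = 0.44607 / 0.82394 ≈ 0.5414

PS ≈ 0.541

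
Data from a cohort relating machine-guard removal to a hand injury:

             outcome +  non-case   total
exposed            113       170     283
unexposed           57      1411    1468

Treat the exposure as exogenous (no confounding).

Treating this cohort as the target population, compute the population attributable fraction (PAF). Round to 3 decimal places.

PAF ≈ 0.600

p₁ = P(outcome | exposed) = 113/283 = 0.39929
p₀ = P(outcome | unexposed) = 57/1468 = 0.038828
Exposure prevalence π = 283/1751 = 0.16162; overall risk P(Y=1) = 0.097087.
Under exogeneity, PAF = [P(Y=1) − p₀]/P(Y=1).
PAF = (0.097087 − 0.038828) / 0.097087 ≈ 0.6001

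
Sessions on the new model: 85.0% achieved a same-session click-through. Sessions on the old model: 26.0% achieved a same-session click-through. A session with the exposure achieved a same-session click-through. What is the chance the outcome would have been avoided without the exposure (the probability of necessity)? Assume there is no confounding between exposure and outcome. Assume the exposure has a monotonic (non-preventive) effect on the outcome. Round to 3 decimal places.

p₁ = 0.85, p₀ = 0.26.
Under exogeneity and monotonicity, PN = (p₁ − p₀) / p₁.
PN = (0.85 − 0.26) / 0.85 = 0.59 / 0.85 ≈ 0.6941

PN ≈ 0.694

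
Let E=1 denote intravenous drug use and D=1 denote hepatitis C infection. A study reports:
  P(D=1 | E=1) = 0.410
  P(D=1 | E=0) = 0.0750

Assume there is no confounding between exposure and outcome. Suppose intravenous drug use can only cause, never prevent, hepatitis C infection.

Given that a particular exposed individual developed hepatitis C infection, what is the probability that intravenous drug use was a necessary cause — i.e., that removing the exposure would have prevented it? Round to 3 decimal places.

PN ≈ 0.817

Let p₁ = 0.41, p₀ = 0.075.
Under exogeneity and monotonicity, PN = (p₁ − p₀) / p₁.
PN = (0.41 − 0.075) / 0.41 = 0.335 / 0.41 ≈ 0.8171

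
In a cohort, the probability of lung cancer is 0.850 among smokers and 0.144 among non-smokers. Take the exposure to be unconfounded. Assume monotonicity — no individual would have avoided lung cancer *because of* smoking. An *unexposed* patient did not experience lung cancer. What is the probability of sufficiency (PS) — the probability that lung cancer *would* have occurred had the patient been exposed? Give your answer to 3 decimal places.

PS ≈ 0.825

Let p₁ = 0.85, p₀ = 0.144.
Under exogeneity and monotonicity, PS = (p₁ − p₀) / (1 − p₀).
PS = (0.85 − 0.144) / (1 − 0.144) = 0.706 / 0.856 ≈ 0.8248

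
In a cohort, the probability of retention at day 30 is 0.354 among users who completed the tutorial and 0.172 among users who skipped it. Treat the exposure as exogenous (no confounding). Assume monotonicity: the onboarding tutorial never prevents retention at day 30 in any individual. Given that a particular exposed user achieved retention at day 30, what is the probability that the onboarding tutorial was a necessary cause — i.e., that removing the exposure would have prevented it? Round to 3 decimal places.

PN ≈ 0.514

Let p₁ = 0.354, p₀ = 0.172.
Under exogeneity and monotonicity, PN = (p₁ − p₀) / p₁.
PN = (0.354 − 0.172) / 0.354 = 0.182 / 0.354 ≈ 0.5141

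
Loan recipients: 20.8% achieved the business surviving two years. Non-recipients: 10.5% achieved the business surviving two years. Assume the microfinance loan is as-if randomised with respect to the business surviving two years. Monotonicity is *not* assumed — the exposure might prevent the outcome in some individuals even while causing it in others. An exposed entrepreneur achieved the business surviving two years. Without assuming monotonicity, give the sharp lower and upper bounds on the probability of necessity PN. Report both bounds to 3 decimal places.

p₁ = 0.208, p₀ = 0.105.
Under exogeneity alone the bounds on PN are max{0,(p₁−p₀)/p₁} ≤ PN ≤ min{1,(1−p₀)/p₁}.
  lower = (p₁ − p₀)/p₁ = 0.103 / 0.208 ≈ 0.4952
  upper = min{1, (1 − p₀)/p₁} = 0.895 / 0.208 ≈ 4.3029 → capped at 1

0.495 ≤ PN ≤ 1.000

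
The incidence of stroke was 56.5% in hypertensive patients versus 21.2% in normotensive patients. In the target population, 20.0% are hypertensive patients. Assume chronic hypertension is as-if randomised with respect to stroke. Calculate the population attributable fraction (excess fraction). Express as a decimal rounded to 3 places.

PAF ≈ 0.250

p₁ = 0.565, p₀ = 0.212.
Overall risk P(Y=1) = π·p₁ + (1−π)·p₀ = 0.2×0.565 + 0.8×0.212 = 0.2826.
Under exogeneity, PAF = [P(Y=1) − p₀] / P(Y=1).
PAF = (0.2826 − 0.212) / 0.2826 ≈ 0.2498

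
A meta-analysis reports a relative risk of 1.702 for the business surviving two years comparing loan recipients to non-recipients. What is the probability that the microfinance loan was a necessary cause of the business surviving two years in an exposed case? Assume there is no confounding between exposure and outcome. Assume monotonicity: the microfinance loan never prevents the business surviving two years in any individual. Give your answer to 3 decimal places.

PN ≈ 0.412

Under exogeneity and monotonicity, PN = (RR − 1) / RR = 1 − 1/RR.
PN = (1.702 − 1) / 1.702 = 0.702 / 1.702 ≈ 0.4125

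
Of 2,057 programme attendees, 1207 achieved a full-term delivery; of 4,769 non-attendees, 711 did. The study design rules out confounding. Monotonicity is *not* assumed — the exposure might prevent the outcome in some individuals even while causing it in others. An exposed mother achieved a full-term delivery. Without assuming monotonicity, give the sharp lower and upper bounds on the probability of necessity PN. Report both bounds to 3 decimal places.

p₁ = P(outcome | exposed) = 1207/2057 = 0.58678
p₀ = P(outcome | unexposed) = 711/4769 = 0.14909
Under exogeneity alone the bounds on PN are max{0,(p₁−p₀)/p₁} ≤ PN ≤ min{1,(1−p₀)/p₁}.
  lower = (p₁ − p₀)/p₁ = 0.43769 / 0.58678 ≈ 0.7459
  upper = min{1, (1 − p₀)/p₁} = 0.85091 / 0.58678 ≈ 1.4501 → capped at 1

0.746 ≤ PN ≤ 1.000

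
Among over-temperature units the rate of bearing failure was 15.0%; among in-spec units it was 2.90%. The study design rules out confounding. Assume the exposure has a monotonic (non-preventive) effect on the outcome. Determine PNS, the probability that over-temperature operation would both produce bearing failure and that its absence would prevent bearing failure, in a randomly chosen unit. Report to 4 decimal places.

PNS ≈ 0.1210

p₁ = 0.15, p₀ = 0.029.
Under exogeneity and monotonicity, PNS = p₁ − p₀.
PNS = 0.15 − 0.029 = 0.121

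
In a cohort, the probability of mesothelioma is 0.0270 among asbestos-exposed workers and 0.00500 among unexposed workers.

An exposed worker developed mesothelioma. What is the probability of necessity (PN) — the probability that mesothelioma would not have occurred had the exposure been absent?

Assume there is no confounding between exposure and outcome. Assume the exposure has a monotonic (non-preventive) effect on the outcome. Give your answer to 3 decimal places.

PN ≈ 0.815

Let p₁ = 0.027, p₀ = 0.005.
Under exogeneity and monotonicity, PN = (p₁ − p₀) / p₁.
PN = (0.027 − 0.005) / 0.027 = 0.022 / 0.027 ≈ 0.8148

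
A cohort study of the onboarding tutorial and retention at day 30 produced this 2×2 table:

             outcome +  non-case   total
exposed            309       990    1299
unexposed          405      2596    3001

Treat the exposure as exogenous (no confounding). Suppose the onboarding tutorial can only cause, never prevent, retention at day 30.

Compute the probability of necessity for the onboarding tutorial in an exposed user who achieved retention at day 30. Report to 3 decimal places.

p₁ = P(outcome | exposed) = 309/1299 = 0.23788
p₀ = P(outcome | unexposed) = 405/3001 = 0.13496
Under exogeneity and monotonicity, PN = (p₁ − p₀) / p₁.
PN = (0.23788 − 0.13496) / 0.23788 = 0.10292 / 0.23788 ≈ 0.4327

PN ≈ 0.433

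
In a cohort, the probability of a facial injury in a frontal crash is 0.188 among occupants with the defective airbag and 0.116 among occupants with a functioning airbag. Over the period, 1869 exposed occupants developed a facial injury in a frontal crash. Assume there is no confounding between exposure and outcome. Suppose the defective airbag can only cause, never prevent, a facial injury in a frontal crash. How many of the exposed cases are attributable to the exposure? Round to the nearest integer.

about 716 cases

Let p₁ = 0.188, p₀ = 0.116.
PN = (p₁ − p₀)/p₁ = (0.188 − 0.116) / 0.188 ≈ 0.38298.
Attributable cases ≈ PN × (exposed cases) = 0.38298 × 1869 ≈ 715.79.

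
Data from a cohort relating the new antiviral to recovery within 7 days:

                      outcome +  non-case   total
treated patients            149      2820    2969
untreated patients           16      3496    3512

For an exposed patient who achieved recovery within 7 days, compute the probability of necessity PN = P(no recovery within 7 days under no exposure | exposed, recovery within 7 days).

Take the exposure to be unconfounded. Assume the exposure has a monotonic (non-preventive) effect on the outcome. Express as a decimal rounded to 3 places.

p₁ = P(outcome | exposed) = 149/2969 = 0.050185
p₀ = P(outcome | unexposed) = 16/3512 = 0.0045558
Under exogeneity and monotonicity, PN = (p₁ − p₀)/p₁.
PN = (0.050185 − 0.0045558) / 0.050185 ≈ 0.9092

PN ≈ 0.909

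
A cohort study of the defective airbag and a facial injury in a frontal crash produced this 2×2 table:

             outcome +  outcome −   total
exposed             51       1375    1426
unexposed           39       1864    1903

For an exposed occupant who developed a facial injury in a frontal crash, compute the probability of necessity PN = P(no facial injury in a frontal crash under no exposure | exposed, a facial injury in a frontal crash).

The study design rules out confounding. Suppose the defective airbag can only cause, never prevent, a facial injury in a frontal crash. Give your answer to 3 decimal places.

p₁ = P(outcome | exposed) = 51/1426 = 0.035764
p₀ = P(outcome | unexposed) = 39/1903 = 0.020494
Under exogeneity and monotonicity, PN = (p₁ − p₀)/p₁.
PN = (0.035764 − 0.020494) / 0.035764 ≈ 0.4270

PN ≈ 0.427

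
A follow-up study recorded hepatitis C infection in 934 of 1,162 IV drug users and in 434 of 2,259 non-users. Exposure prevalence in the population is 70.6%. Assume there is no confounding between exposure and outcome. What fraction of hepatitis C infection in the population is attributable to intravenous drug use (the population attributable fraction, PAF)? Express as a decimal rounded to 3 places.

PAF ≈ 0.692

p₁ = P(outcome | exposed) = 934/1162 = 0.80379
p₀ = P(outcome | unexposed) = 434/2259 = 0.19212
Overall risk P(Y=1) = π·p₁ + (1−π)·p₀ = 0.706×0.80379 + 0.294×0.19212 = 0.62396.
Under exogeneity, PAF = [P(Y=1) − p₀] / P(Y=1).
PAF = (0.62396 − 0.19212) / 0.62396 ≈ 0.6921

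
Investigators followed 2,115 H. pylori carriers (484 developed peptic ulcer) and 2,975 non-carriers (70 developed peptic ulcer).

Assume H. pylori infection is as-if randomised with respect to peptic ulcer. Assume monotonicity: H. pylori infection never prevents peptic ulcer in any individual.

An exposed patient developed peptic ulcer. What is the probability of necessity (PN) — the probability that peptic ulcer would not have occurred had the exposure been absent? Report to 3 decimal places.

p₁ = P(outcome | exposed) = 484/2115 = 0.22884
p₀ = P(outcome | unexposed) = 70/2975 = 0.023529
Under exogeneity and monotonicity, PN = (p₁ − p₀) / p₁.
PN = (0.22884 − 0.023529) / 0.22884 = 0.20531 / 0.22884 ≈ 0.8972

PN ≈ 0.897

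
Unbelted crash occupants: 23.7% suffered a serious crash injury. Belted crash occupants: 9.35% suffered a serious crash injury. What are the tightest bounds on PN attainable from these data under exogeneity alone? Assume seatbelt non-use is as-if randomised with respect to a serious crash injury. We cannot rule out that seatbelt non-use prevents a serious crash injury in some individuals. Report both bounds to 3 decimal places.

p₁ = 0.237, p₀ = 0.0935.
Under exogeneity alone the bounds on PN are max{0,(p₁−p₀)/p₁} ≤ PN ≤ min{1,(1−p₀)/p₁}.
  lower = (p₁ − p₀)/p₁ = 0.1435 / 0.237 ≈ 0.6055
  upper = min{1, (1 − p₀)/p₁} = 0.9065 / 0.237 ≈ 3.8249 → capped at 1

0.605 ≤ PN ≤ 1.000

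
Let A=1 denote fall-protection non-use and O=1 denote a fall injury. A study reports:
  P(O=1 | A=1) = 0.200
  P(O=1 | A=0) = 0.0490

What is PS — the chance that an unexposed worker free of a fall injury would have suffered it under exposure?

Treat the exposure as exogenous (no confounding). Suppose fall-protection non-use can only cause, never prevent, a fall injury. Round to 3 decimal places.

PS ≈ 0.159

Let p₁ = 0.2, p₀ = 0.049.
Under exogeneity and monotonicity, PS = (p₁ − p₀) / (1 − p₀).
PS = (0.2 − 0.049) / (1 − 0.049) = 0.151 / 0.951 ≈ 0.1588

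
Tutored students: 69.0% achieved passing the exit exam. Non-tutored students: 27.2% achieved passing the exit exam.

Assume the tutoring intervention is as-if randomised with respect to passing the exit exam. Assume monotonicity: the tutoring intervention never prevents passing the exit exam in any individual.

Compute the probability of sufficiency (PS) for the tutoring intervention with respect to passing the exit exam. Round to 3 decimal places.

PS ≈ 0.574

p₁ = 0.69, p₀ = 0.272.
Under exogeneity and monotonicity, PS = (p₁ − p₀) / (1 − p₀).
PS = (0.69 − 0.272) / (1 − 0.272) = 0.418 / 0.728 ≈ 0.5742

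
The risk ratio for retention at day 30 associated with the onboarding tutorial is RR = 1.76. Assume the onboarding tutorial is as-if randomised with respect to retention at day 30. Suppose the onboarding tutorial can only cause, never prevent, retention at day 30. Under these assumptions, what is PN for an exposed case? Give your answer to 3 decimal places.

Under exogeneity and monotonicity, PN = (RR − 1) / RR = 1 − 1/RR.
PN = (1.76 − 1) / 1.76 = 0.76 / 1.76 ≈ 0.4318

PN ≈ 0.432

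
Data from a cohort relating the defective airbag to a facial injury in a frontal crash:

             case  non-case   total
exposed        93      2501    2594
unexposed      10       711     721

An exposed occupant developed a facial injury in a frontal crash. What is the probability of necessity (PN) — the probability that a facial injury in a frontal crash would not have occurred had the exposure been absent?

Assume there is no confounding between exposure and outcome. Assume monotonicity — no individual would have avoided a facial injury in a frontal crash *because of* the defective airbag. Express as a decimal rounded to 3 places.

p₁ = P(outcome | exposed) = 93/2594 = 0.035852
p₀ = P(outcome | unexposed) = 10/721 = 0.01387
Under exogeneity and monotonicity, PN = (p₁ − p₀)/p₁.
PN = (0.035852 − 0.01387) / 0.035852 ≈ 0.6131

PN ≈ 0.613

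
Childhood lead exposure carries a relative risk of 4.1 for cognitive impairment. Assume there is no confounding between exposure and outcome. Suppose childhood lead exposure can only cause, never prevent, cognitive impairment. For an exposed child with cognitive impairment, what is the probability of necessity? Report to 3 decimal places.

Under exogeneity and monotonicity, PN = (RR − 1) / RR = 1 − 1/RR.
PN = (4.1 − 1) / 4.1 = 3.1 / 4.1 ≈ 0.7561

PN ≈ 0.756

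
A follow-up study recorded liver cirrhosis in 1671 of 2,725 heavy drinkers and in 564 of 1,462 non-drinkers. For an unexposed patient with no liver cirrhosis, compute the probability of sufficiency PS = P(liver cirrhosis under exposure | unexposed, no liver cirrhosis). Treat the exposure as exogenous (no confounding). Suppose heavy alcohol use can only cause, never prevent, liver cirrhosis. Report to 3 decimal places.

p₁ = P(outcome | exposed) = 1671/2725 = 0.61321
p₀ = P(outcome | unexposed) = 564/1462 = 0.38577
Under exogeneity and monotonicity, PS = (p₁ − p₀) / (1 − p₀).
PS = (0.61321 − 0.38577) / (1 − 0.38577) = 0.22744 / 0.61423 ≈ 0.3703

PS ≈ 0.370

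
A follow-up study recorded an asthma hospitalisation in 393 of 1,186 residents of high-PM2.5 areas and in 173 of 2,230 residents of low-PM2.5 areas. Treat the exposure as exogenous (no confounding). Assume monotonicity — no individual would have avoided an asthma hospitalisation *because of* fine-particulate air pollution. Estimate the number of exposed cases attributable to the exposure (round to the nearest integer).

p₁ = P(outcome | exposed) = 393/1186 = 0.33137
p₀ = P(outcome | unexposed) = 173/2230 = 0.077578
PN = (p₁ − p₀)/p₁ = (0.33137 − 0.077578) / 0.33137 ≈ 0.76588.
Attributable cases ≈ PN × (exposed cases) = 0.76588 × 393 ≈ 300.99.

about 301 cases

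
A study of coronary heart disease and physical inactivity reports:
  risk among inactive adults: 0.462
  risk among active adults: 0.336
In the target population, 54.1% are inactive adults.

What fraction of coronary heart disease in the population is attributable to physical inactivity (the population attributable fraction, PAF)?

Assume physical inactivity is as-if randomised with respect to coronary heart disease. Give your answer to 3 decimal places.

PAF ≈ 0.169

Let p₁ = 0.462, p₀ = 0.336.
Overall risk P(Y=1) = π·p₁ + (1−π)·p₀ = 0.541×0.462 + 0.459×0.336 = 0.40417.
Under exogeneity, PAF = [P(Y=1) − p₀] / P(Y=1).
PAF = (0.40417 − 0.336) / 0.40417 ≈ 0.1687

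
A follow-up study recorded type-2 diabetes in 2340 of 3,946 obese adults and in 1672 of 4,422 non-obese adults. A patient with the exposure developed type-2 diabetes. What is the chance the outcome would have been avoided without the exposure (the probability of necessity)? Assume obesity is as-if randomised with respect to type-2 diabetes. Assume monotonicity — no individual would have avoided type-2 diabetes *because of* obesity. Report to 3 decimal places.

PN ≈ 0.362

p₁ = P(outcome | exposed) = 2340/3946 = 0.59301
p₀ = P(outcome | unexposed) = 1672/4422 = 0.37811
Under exogeneity and monotonicity, PN = (p₁ − p₀) / p₁.
PN = (0.59301 − 0.37811) / 0.59301 = 0.2149 / 0.59301 ≈ 0.3624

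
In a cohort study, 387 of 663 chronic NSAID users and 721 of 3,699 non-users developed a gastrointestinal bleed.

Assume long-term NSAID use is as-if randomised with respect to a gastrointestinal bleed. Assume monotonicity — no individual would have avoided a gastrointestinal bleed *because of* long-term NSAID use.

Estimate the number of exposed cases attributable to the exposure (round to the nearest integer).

about 258 cases

p₁ = P(outcome | exposed) = 387/663 = 0.58371
p₀ = P(outcome | unexposed) = 721/3699 = 0.19492
PN = (p₁ − p₀)/p₁ = (0.58371 − 0.19492) / 0.58371 ≈ 0.66607.
Attributable cases ≈ PN × (exposed cases) = 0.66607 × 387 ≈ 257.77.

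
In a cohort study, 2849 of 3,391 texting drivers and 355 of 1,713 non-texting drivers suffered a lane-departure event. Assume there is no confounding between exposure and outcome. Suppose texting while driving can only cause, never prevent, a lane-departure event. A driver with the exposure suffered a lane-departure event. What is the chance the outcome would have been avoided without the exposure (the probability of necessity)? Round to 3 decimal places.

PN ≈ 0.753

p₁ = P(outcome | exposed) = 2849/3391 = 0.84017
p₀ = P(outcome | unexposed) = 355/1713 = 0.20724
Under exogeneity and monotonicity, PN = (p₁ − p₀) / p₁.
PN = (0.84017 − 0.20724) / 0.84017 = 0.63293 / 0.84017 ≈ 0.7533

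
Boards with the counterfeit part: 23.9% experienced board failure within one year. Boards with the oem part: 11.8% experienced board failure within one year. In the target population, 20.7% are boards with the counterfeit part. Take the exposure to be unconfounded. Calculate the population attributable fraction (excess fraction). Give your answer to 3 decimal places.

PAF ≈ 0.175

p₁ = 0.239, p₀ = 0.118.
Overall risk P(Y=1) = π·p₁ + (1−π)·p₀ = 0.207×0.239 + 0.793×0.118 = 0.14305.
Under exogeneity, PAF = [P(Y=1) − p₀] / P(Y=1).
PAF = (0.14305 − 0.118) / 0.14305 ≈ 0.1751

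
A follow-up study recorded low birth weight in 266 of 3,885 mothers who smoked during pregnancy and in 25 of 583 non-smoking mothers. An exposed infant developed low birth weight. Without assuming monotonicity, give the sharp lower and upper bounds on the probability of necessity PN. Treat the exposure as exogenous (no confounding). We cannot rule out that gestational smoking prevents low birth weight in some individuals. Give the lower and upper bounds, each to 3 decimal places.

0.374 ≤ PN ≤ 1.000

p₁ = P(outcome | exposed) = 266/3885 = 0.068468
p₀ = P(outcome | unexposed) = 25/583 = 0.042882
Under exogeneity alone the bounds on PN are max{0,(p₁−p₀)/p₁} ≤ PN ≤ min{1,(1−p₀)/p₁}.
  lower = (p₁ − p₀)/p₁ = 0.025587 / 0.068468 ≈ 0.3737
  upper = min{1, (1 − p₀)/p₁} = 0.95712 / 0.068468 ≈ 13.9790 → capped at 1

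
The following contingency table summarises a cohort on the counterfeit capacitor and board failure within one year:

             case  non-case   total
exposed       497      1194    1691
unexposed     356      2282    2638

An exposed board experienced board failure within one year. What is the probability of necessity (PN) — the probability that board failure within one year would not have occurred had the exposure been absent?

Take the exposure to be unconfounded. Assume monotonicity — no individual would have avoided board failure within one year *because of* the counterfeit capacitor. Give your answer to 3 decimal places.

PN ≈ 0.541

p₁ = P(outcome | exposed) = 497/1691 = 0.29391
p₀ = P(outcome | unexposed) = 356/2638 = 0.13495
Under exogeneity and monotonicity, PN = (p₁ − p₀)/p₁.
PN = (0.29391 − 0.13495) / 0.29391 ≈ 0.5408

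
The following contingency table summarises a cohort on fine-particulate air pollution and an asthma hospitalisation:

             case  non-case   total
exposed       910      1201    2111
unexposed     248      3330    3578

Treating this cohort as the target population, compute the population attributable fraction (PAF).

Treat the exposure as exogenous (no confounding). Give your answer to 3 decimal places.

p₁ = P(outcome | exposed) = 910/2111 = 0.43108
p₀ = P(outcome | unexposed) = 248/3578 = 0.069312
Exposure prevalence π = 2111/5689 = 0.37107; overall risk P(Y=1) = 0.20355.
Under exogeneity, PAF = [P(Y=1) − p₀]/P(Y=1).
PAF = (0.20355 − 0.069312) / 0.20355 ≈ 0.6595

PAF ≈ 0.659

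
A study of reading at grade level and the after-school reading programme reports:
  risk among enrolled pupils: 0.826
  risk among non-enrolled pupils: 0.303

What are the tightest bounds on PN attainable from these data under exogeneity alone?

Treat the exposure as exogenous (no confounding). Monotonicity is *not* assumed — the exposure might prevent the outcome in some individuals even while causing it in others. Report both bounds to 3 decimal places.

Let p₁ = 0.826, p₀ = 0.303.
Under exogeneity alone the bounds on PN are max{0,(p₁−p₀)/p₁} ≤ PN ≤ min{1,(1−p₀)/p₁}.
  lower = (p₁ − p₀)/p₁ = 0.523 / 0.826 ≈ 0.6332
  upper = min{1, (1 − p₀)/p₁} = 0.697 / 0.826 ≈ 0.8438

0.633 ≤ PN ≤ 0.844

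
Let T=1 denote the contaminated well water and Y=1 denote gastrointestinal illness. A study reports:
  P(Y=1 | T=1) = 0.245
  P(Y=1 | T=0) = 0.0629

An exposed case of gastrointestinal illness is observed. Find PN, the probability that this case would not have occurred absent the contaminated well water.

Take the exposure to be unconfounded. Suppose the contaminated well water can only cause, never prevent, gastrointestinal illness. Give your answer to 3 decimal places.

Let p₁ = 0.245, p₀ = 0.0629.
Under exogeneity and monotonicity, PN = (p₁ − p₀) / p₁.
PN = (0.245 − 0.0629) / 0.245 = 0.1821 / 0.245 ≈ 0.7433

PN ≈ 0.743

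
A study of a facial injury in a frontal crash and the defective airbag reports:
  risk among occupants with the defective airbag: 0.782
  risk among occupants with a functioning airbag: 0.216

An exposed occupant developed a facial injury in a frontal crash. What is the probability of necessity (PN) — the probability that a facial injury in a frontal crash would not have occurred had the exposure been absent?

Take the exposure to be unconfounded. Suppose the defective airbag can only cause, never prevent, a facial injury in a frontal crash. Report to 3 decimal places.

PN ≈ 0.724

Let p₁ = 0.782, p₀ = 0.216.
Under exogeneity and monotonicity, PN = (p₁ − p₀) / p₁.
PN = (0.782 − 0.216) / 0.782 = 0.566 / 0.782 ≈ 0.7238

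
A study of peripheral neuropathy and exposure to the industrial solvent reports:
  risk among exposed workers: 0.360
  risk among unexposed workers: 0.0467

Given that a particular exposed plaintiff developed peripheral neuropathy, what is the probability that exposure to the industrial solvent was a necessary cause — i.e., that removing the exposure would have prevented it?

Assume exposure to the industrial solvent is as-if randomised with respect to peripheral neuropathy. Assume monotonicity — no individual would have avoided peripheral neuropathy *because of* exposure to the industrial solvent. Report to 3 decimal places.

Let p₁ = 0.36, p₀ = 0.0467.
Under exogeneity and monotonicity, PN = (p₁ − p₀) / p₁.
PN = (0.36 − 0.0467) / 0.36 = 0.3133 / 0.36 ≈ 0.8703

PN ≈ 0.870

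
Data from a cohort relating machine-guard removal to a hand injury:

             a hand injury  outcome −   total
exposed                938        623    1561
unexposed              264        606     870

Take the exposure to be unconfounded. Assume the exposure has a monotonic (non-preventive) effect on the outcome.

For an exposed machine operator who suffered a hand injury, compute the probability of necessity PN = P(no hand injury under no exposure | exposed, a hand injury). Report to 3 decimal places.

p₁ = P(outcome | exposed) = 938/1561 = 0.6009
p₀ = P(outcome | unexposed) = 264/870 = 0.30345
Under exogeneity and monotonicity, PN = (p₁ − p₀) / p₁.
PN = (0.6009 − 0.30345) / 0.6009 = 0.29745 / 0.6009 ≈ 0.4950

PN ≈ 0.495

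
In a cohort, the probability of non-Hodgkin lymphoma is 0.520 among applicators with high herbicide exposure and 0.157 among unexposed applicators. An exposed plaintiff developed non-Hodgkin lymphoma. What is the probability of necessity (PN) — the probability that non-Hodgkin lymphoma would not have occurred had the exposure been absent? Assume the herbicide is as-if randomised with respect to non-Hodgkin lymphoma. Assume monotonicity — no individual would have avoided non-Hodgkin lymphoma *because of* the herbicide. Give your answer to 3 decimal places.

Let p₁ = 0.52, p₀ = 0.157.
Under exogeneity and monotonicity, PN = (p₁ − p₀) / p₁.
PN = (0.52 − 0.157) / 0.52 = 0.363 / 0.52 ≈ 0.6981

PN ≈ 0.698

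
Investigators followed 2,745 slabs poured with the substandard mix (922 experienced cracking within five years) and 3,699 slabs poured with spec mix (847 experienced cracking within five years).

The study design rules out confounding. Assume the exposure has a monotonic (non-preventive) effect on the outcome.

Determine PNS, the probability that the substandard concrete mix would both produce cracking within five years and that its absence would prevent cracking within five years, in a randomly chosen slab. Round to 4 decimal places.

p₁ = P(outcome | exposed) = 922/2745 = 0.33588
p₀ = P(outcome | unexposed) = 847/3699 = 0.22898
Under exogeneity and monotonicity, PNS = p₁ − p₀.
PNS = 0.33588 − 0.22898 = 0.1069

PNS ≈ 0.1069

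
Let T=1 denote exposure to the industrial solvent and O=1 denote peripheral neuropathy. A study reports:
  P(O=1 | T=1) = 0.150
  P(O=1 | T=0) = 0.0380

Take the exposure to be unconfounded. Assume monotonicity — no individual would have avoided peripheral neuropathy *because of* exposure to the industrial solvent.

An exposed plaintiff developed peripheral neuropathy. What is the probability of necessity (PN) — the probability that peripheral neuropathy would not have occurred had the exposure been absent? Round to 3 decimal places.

Let p₁ = 0.15, p₀ = 0.038.
Under exogeneity and monotonicity, PN = (p₁ − p₀) / p₁.
PN = (0.15 − 0.038) / 0.15 = 0.112 / 0.15 ≈ 0.7467

PN ≈ 0.747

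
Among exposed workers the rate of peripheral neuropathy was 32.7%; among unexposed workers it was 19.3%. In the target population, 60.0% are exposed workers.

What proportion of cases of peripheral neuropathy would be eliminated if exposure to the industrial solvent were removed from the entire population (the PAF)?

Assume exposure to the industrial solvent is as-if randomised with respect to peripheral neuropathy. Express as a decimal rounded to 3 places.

PAF ≈ 0.294

p₁ = 0.327, p₀ = 0.193.
Overall risk P(Y=1) = π·p₁ + (1−π)·p₀ = 0.6×0.327 + 0.4×0.193 = 0.2734.
Under exogeneity, PAF = [P(Y=1) − p₀] / P(Y=1).
PAF = (0.2734 − 0.193) / 0.2734 ≈ 0.2941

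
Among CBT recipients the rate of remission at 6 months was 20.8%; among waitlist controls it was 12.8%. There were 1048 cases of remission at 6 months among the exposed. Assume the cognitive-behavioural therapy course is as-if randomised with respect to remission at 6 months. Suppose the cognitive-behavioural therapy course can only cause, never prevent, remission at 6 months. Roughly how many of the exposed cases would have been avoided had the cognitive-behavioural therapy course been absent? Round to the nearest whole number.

about 403 cases

p₁ = 0.208, p₀ = 0.128.
PN = (p₁ − p₀)/p₁ = (0.208 − 0.128) / 0.208 ≈ 0.38462.
Attributable cases ≈ PN × (exposed cases) = 0.38462 × 1048 ≈ 403.08.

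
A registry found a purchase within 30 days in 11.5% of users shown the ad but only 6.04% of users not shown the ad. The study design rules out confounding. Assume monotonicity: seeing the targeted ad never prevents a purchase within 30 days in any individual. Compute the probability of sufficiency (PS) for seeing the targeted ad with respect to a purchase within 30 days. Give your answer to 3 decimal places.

PS ≈ 0.058

p₁ = 0.115, p₀ = 0.0604.
Under exogeneity and monotonicity, PS = (p₁ − p₀) / (1 − p₀).
PS = (0.115 − 0.0604) / (1 − 0.0604) = 0.0546 / 0.9396 ≈ 0.0581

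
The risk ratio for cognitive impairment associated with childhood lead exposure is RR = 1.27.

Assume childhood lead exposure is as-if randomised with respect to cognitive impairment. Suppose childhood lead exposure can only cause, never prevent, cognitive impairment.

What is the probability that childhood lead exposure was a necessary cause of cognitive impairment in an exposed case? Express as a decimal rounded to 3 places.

PN ≈ 0.213

Under exogeneity and monotonicity, PN = (RR − 1) / RR = 1 − 1/RR.
PN = (1.27 − 1) / 1.27 = 0.27 / 1.27 ≈ 0.2126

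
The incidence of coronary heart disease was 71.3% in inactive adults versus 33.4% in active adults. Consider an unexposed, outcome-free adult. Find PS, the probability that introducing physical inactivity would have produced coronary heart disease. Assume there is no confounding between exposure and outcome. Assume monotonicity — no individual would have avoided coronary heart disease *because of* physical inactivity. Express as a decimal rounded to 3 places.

p₁ = 0.713, p₀ = 0.334.
Under exogeneity and monotonicity, PS = (p₁ − p₀) / (1 − p₀).
PS = (0.713 − 0.334) / (1 − 0.334) = 0.379 / 0.666 ≈ 0.5691

PS ≈ 0.569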